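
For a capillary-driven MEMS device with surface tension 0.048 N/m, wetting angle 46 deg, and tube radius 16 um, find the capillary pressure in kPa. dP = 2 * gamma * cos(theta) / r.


Step 1: cos(46 deg) = 0.6947
Step 2: Convert r to m: r = 16e-6 m
Step 3: dP = 2 * 0.048 * 0.6947 / 16e-6 = 4168.2 Pa
Step 4: Convert Pa to kPa (divide by 1000).
dP = 4.17 kPa


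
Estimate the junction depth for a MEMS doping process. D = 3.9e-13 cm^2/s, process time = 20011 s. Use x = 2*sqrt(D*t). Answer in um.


Step 1: Compute D*t = 3.9e-13 * 20011 = 7.80429e-09 cm^2
Step 2: sqrt(D*t) = 8.83419e-05 cm
Step 3: x = 2 * 8.83419e-05 cm = 1.766838e-04 cm
Step 4: Convert to um (1 cm = 1e4 um): x = 1.767 um


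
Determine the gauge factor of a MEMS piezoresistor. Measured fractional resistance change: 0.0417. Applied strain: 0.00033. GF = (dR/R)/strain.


Step 1: Identify values.
dR/R = 0.0417, strain = 0.00033
Step 2: GF = (dR/R) / strain = 0.0417 / 0.00033
GF = 126.4


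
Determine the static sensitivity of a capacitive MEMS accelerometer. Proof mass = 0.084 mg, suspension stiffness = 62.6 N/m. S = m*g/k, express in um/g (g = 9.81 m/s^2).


Step 1: Convert mass: m = 0.084 mg = 8.40e-08 kg
Step 2: S = m * g / k = 8.40e-08 * 9.81 / 62.6
Step 3: S = 1.32e-08 m/g
Step 4: Convert to um/g: S = 0.013 um/g


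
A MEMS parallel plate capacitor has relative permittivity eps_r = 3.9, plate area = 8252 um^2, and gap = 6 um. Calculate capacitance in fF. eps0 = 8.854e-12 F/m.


Step 1: Convert area to m^2: A = 8252e-12 m^2
Step 2: Convert gap to m: d = 6e-6 m
Step 3: C = eps0 * eps_r * A / d
C = 8.854e-12 * 3.9 * 8252e-12 / 6e-6
Step 4: Convert to fF (multiply by 1e15).
C = 47.49 fF


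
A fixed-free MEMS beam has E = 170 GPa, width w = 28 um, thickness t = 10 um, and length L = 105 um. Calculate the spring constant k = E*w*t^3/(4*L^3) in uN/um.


Step 1: Convert E to consistent units (1 GPa = 1000 uN/um^2).
E = 170 GPa = 170000 uN/um^2
Step 2: Compute t^3 = 10^3 = 1000
Step 3: Compute L^3 = 105^3 = 1157625
Step 4: k = 170000 * 28 * 1000 / (4 * 1157625)
k = 1027.9667 uN/um


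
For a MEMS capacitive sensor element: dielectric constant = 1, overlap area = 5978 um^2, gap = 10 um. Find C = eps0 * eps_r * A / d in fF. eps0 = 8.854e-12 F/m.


Step 1: Convert area to m^2: A = 5978e-12 m^2
Step 2: Convert gap to m: d = 10e-6 m
Step 3: C = eps0 * eps_r * A / d
C = 8.854e-12 * 1 * 5978e-12 / 10e-6
Step 4: Convert to fF (multiply by 1e15).
C = 5.29 fF


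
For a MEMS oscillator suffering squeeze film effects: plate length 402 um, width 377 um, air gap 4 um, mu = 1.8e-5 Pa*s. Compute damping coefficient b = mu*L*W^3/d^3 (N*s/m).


Step 1: Convert to SI.
L = 402e-6 m, W = 377e-6 m, d = 4e-6 m
Step 2: W^3 = (377e-6)^3 = 5.36e-11 m^3
Step 3: d^3 = (4e-6)^3 = 6.40e-17 m^3
Step 4: b = 1.8e-5 * 402e-6 * 5.36e-11 / 6.40e-17
b = 6.06e-03 N*s/m


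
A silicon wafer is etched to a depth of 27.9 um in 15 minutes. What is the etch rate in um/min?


Step 1: Etch rate = depth / time
Step 2: rate = 27.9 / 15
rate = 1.86 um/min


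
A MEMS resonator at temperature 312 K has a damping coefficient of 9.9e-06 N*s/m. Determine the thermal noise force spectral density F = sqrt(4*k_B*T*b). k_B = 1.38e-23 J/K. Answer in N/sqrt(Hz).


Step 1: Compute 4 * k_B * T * b
= 4 * 1.38e-23 * 312 * 9.9e-06
= 1.7050e-25 N^2/Hz
Step 2: F_noise = sqrt(1.7050e-25)
F_noise = 4.13e-13 N/sqrt(Hz)


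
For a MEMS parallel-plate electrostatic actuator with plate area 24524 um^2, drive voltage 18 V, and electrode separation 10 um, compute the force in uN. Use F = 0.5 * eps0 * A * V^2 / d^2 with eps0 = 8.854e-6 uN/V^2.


Step 1: Identify parameters.
eps0 = 8.854e-6 uN/V^2, A = 24524 um^2, V = 18 V, d = 10 um
Step 2: Compute V^2 = 18^2 = 324
Step 3: Compute d^2 = 10^2 = 100
Step 4: F = 0.5 * 8.854e-6 * 24524 * 324 / 100
F = 0.352 uN


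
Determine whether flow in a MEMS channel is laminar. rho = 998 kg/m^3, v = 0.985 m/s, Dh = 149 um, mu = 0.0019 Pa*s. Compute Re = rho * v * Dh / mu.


Step 1: Convert Dh to meters: Dh = 149e-6 m
Step 2: Re = rho * v * Dh / mu
Re = 998 * 0.985 * 149e-6 / 0.0019
Re = 77.09
Since Re = 77.09 is below ~2300, the flow is laminar.


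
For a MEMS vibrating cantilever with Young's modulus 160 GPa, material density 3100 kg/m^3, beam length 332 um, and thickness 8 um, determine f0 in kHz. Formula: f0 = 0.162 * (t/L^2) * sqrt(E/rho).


Step 1: Convert units to SI.
t_SI = 8e-6 m, L_SI = 332e-6 m
Step 2: Calculate sqrt(E/rho).
sqrt(160e9 / 3100) = 7184.21 m/s
Step 3: Compute f0.
f0 = 0.162 * 8e-6 / (332e-6)^2 * 7184.21 = 84471.0 Hz = 84.47 kHz


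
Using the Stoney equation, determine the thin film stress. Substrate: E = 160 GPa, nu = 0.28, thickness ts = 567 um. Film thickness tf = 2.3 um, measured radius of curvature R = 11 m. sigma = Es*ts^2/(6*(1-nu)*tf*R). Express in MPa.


Step 1: Compute numerator: Es * ts^2 = 160 * 567^2 = 51438240 (GPa*um^2)
Step 2: Compute denominator (R in um): 6*(1-nu)*tf*R = 6*0.72*2.3*11e6 = 109296000.0 (um^2)
Step 3: sigma (GPa) = 51438240 / 109296000.0 = 4.70632e-01 GPa
Step 4: Convert to MPa (x1000): sigma = 470.6 MPa


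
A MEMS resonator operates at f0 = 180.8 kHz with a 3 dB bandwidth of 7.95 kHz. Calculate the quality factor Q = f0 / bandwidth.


Step 1: Q = f0 / bandwidth
Step 2: Q = 180.8 / 7.95
Q = 22.7


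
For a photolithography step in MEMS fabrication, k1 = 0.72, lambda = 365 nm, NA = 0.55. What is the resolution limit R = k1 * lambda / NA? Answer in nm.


Step 1: Identify values: k1 = 0.72, lambda = 365 nm, NA = 0.55
Step 2: R = k1 * lambda / NA
R = 0.72 * 365 / 0.55
R = 477.8 nm


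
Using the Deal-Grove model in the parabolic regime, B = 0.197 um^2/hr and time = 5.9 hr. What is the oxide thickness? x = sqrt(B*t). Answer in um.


Step 1: Compute B*t = 0.197 * 5.9 = 1.1623
Step 2: x = sqrt(1.1623)
x = 1.078 um


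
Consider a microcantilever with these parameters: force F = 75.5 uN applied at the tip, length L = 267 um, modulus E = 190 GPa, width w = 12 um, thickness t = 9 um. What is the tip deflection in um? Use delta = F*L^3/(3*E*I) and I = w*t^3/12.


Step 1: Calculate the second moment of area.
I = w * t^3 / 12 = 12 * 9^3 / 12 = 729.0 um^4
Step 2: Convert E to consistent units (1 GPa = 1000 uN/um^2).
E = 190 GPa = 190000 uN/um^2
Step 3: Calculate tip deflection.
delta = F * L^3 / (3 * E * I)
delta = 75.5 * 267^3 / (3 * 190000 * 729.0)
delta = 3.4584 um


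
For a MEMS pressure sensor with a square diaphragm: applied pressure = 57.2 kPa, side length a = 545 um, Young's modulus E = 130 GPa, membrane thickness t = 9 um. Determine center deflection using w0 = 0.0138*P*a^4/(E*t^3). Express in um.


Step 1: Convert pressure to compatible units (E is in GPa, so P in GPa).
P = 57.2 kPa = 57.2e-6 GPa
Step 2: Compute numerator: 0.0138 * P * a^4.
a^4 = 545^4 = 88223850625
numerator = 0.0138 * 57.2e-6 * 88223850625 = 6.96404e+04
Step 3: Compute denominator: E * t^3 = 130 * 9^3 = 94770
Step 4: w0 = numerator / denominator = 6.96404e+04 / 94770 = 0.7348 um


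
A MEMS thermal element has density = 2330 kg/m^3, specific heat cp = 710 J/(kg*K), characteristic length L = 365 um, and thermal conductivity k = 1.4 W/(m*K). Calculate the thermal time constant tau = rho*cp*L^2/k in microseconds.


Step 1: Convert L to m: L = 365e-6 m
Step 2: L^2 = (365e-6)^2 = 1.33225e-07 m^2
Step 3: tau = 2330 * 710 * 1.33225e-07 / 1.4 = 1.574243696e-01 s
Step 4: Convert to microseconds (multiply by 1e6).
tau = 157424.37 us


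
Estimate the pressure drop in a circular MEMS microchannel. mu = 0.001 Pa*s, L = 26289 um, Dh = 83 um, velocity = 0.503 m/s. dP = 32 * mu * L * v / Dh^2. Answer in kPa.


Step 1: Convert to SI: L = 26289e-6 m, Dh = 83e-6 m
Step 2: dP = 32 * 0.001 * 26289e-6 * 0.503 / (83e-6)^2
Step 3: dP = 61423.68 Pa
Step 4: Convert to kPa: dP = 61.42 kPa


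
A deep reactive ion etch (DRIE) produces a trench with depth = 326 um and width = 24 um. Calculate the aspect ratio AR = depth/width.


Step 1: AR = depth / width
Step 2: AR = 326 / 24
AR = 13.6


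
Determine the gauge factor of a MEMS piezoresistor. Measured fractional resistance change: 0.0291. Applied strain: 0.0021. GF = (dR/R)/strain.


Step 1: Identify values.
dR/R = 0.0291, strain = 0.0021
Step 2: GF = (dR/R) / strain = 0.0291 / 0.0021
GF = 13.9


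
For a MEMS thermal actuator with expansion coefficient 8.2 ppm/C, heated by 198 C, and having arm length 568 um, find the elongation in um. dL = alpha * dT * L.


Step 1: Convert CTE: alpha = 8.2 ppm/C = 8.2e-6 /C
Step 2: dL = 8.2e-6 * 198 * 568
dL = 0.9222 um


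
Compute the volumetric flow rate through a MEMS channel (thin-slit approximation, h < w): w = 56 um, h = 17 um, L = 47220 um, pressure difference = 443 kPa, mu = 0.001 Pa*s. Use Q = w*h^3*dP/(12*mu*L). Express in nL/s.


Step 1: Convert all dimensions to SI (meters).
w = 56e-6 m, h = 17e-6 m, L = 47220e-6 m, dP = 443e3 Pa
Step 2: Q = w * h^3 * dP / (12 * mu * L)
Q = 56e-6 * (17e-6)^3 * 443e3 / (12 * 0.001 * 47220e-6) = 2.1509548e-10 m^3/s
Step 3: Convert Q from m^3/s to nL/s (1 m^3 = 1e12 nL, so multiply by 1e12).
Q = 215.095 nL/s


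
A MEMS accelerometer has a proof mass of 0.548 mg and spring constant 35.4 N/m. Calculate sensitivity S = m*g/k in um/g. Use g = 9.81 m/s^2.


Step 1: Convert mass: m = 0.548 mg = 5.48e-07 kg
Step 2: S = m * g / k = 5.48e-07 * 9.81 / 35.4
Step 3: S = 1.52e-07 m/g
Step 4: Convert to um/g: S = 0.152 um/g


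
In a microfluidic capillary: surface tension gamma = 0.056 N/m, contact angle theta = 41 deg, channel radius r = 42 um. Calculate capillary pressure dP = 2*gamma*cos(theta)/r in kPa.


Step 1: cos(41 deg) = 0.7547
Step 2: Convert r to m: r = 42e-6 m
Step 3: dP = 2 * 0.056 * 0.7547 / 42e-6 = 2012.5 Pa
Step 4: Convert Pa to kPa (divide by 1000).
dP = 2.01 kPa


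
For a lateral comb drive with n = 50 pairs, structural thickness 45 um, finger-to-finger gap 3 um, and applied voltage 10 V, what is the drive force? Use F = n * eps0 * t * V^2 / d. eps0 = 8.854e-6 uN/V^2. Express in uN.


Step 1: Parameters: n=50, eps0=8.854e-6 uN/V^2, t=45 um, V=10 V, d=3 um
Step 2: V^2 = 100
Step 3: F = 50 * 8.854e-6 * 45 * 100 / 3
F = 0.664 uN


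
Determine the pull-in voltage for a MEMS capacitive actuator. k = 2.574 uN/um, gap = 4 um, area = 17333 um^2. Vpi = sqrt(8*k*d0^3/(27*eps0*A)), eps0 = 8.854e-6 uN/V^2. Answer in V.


Step 1: Compute numerator: 8 * k * d0^3 = 8 * 2.574 * 4^3 = 1317.888
Step 2: Compute denominator: 27 * eps0 * A = 27 * 8.854e-6 * 17333 = 4.143592
Step 3: Vpi = sqrt(1317.888 / 4.143592)
Vpi = 17.83 V


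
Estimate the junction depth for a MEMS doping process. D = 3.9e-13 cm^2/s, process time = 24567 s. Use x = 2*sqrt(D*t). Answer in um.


Step 1: Compute D*t = 3.9e-13 * 24567 = 9.58113e-09 cm^2
Step 2: sqrt(D*t) = 9.78832e-05 cm
Step 3: x = 2 * 9.78832e-05 cm = 1.957664e-04 cm
Step 4: Convert to um (1 cm = 1e4 um): x = 1.958 um


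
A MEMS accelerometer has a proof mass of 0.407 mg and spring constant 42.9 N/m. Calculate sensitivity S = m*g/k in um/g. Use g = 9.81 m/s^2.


Step 1: Convert mass: m = 0.407 mg = 4.07e-07 kg
Step 2: S = m * g / k = 4.07e-07 * 9.81 / 42.9
Step 3: S = 9.31e-08 m/g
Step 4: Convert to um/g: S = 0.093 um/g


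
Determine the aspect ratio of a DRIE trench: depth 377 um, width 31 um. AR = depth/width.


Step 1: AR = depth / width
Step 2: AR = 377 / 31
AR = 12.2


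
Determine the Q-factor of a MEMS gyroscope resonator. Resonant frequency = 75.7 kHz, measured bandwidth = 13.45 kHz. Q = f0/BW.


Step 1: Q = f0 / bandwidth
Step 2: Q = 75.7 / 13.45
Q = 5.6


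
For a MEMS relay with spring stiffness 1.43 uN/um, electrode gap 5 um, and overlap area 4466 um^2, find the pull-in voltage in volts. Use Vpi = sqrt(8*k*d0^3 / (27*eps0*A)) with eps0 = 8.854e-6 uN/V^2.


Step 1: Compute numerator: 8 * k * d0^3 = 8 * 1.43 * 5^3 = 1430.0
Step 2: Compute denominator: 27 * eps0 * A = 27 * 8.854e-6 * 4466 = 1.067633
Step 3: Vpi = sqrt(1430.0 / 1.067633)
Vpi = 36.6 V


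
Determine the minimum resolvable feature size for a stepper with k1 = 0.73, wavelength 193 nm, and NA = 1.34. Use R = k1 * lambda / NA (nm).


Step 1: Identify values: k1 = 0.73, lambda = 193 nm, NA = 1.34
Step 2: R = k1 * lambda / NA
R = 0.73 * 193 / 1.34
R = 105.1 nm


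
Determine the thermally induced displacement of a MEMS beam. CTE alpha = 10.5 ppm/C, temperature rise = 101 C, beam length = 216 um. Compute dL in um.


Step 1: Convert CTE: alpha = 10.5 ppm/C = 10.5e-6 /C
Step 2: dL = 10.5e-6 * 101 * 216
dL = 0.2291 um


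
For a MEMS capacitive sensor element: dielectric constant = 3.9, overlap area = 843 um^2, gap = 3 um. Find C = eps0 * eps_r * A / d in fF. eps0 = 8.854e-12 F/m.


Step 1: Convert area to m^2: A = 843e-12 m^2
Step 2: Convert gap to m: d = 3e-6 m
Step 3: C = eps0 * eps_r * A / d
C = 8.854e-12 * 3.9 * 843e-12 / 3e-6
Step 4: Convert to fF (multiply by 1e15).
C = 9.7 fF


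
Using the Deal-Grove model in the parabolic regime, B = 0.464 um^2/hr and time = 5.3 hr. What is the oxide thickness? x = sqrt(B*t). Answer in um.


Step 1: Compute B*t = 0.464 * 5.3 = 2.4592
Step 2: x = sqrt(2.4592)
x = 1.568 um


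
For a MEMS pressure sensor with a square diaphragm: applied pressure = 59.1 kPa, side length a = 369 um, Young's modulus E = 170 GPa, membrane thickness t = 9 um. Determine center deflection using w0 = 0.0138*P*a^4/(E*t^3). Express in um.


Step 1: Convert pressure to compatible units (E is in GPa, so P in GPa).
P = 59.1 kPa = 59.1e-6 GPa
Step 2: Compute numerator: 0.0138 * P * a^4.
a^4 = 369^4 = 18539817921
numerator = 0.0138 * 59.1e-6 * 18539817921 = 1.5121e+04
Step 3: Compute denominator: E * t^3 = 170 * 9^3 = 123930
Step 4: w0 = numerator / denominator = 1.5121e+04 / 123930 = 0.122 um


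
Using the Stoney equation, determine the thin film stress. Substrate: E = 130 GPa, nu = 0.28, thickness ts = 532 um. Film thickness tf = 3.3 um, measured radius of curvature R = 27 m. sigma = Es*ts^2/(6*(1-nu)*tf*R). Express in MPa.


Step 1: Compute numerator: Es * ts^2 = 130 * 532^2 = 36793120 (GPa*um^2)
Step 2: Compute denominator (R in um): 6*(1-nu)*tf*R = 6*0.72*3.3*27e6 = 384912000.0 (um^2)
Step 3: sigma (GPa) = 36793120 / 384912000.0 = 9.5588e-02 GPa
Step 4: Convert to MPa (x1000): sigma = 95.6 MPa


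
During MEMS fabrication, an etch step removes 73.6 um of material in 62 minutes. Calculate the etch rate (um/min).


Step 1: Etch rate = depth / time
Step 2: rate = 73.6 / 62
rate = 1.187 um/min


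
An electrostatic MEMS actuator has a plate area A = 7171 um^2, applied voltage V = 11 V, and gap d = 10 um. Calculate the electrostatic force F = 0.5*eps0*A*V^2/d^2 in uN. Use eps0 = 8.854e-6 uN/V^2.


Step 1: Identify parameters.
eps0 = 8.854e-6 uN/V^2, A = 7171 um^2, V = 11 V, d = 10 um
Step 2: Compute V^2 = 11^2 = 121
Step 3: Compute d^2 = 10^2 = 100
Step 4: F = 0.5 * 8.854e-6 * 7171 * 121 / 100
F = 0.038 uN


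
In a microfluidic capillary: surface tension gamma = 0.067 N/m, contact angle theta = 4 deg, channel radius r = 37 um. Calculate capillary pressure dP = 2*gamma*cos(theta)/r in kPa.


Step 1: cos(4 deg) = 0.9976
Step 2: Convert r to m: r = 37e-6 m
Step 3: dP = 2 * 0.067 * 0.9976 / 37e-6 = 3612.9 Pa
Step 4: Convert Pa to kPa (divide by 1000).
dP = 3.61 kPa


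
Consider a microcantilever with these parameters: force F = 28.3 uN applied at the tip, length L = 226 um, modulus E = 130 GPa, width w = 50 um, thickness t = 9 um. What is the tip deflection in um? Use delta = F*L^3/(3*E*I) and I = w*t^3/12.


Step 1: Calculate the second moment of area.
I = w * t^3 / 12 = 50 * 9^3 / 12 = 3037.5 um^4
Step 2: Convert E to consistent units (1 GPa = 1000 uN/um^2).
E = 130 GPa = 130000 uN/um^2
Step 3: Calculate tip deflection.
delta = F * L^3 / (3 * E * I)
delta = 28.3 * 226^3 / (3 * 130000 * 3037.5)
delta = 0.2758 um


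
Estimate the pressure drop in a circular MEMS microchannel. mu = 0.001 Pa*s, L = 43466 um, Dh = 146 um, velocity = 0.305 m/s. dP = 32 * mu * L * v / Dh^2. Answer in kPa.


Step 1: Convert to SI: L = 43466e-6 m, Dh = 146e-6 m
Step 2: dP = 32 * 0.001 * 43466e-6 * 0.305 / (146e-6)^2
Step 3: dP = 19901.87 Pa
Step 4: Convert to kPa: dP = 19.9 kPa


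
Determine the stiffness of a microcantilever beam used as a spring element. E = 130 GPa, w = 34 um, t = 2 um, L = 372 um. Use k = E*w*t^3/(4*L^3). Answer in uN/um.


Step 1: Convert E to consistent units (1 GPa = 1000 uN/um^2).
E = 130 GPa = 130000 uN/um^2
Step 2: Compute t^3 = 2^3 = 8
Step 3: Compute L^3 = 372^3 = 51478848
Step 4: k = 130000 * 34 * 8 / (4 * 51478848)
k = 0.1717 uN/um


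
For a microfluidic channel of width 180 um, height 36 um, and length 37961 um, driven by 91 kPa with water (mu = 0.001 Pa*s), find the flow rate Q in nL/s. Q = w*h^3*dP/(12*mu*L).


Step 1: Convert all dimensions to SI (meters).
w = 180e-6 m, h = 36e-6 m, L = 37961e-6 m, dP = 91e3 Pa
Step 2: Q = w * h^3 * dP / (12 * mu * L)
Q = 180e-6 * (36e-6)^3 * 91e3 / (12 * 0.001 * 37961e-6) = 1.67765443e-09 m^3/s
Step 3: Convert Q from m^3/s to nL/s (1 m^3 = 1e12 nL, so multiply by 1e12).
Q = 1677.654 nL/s


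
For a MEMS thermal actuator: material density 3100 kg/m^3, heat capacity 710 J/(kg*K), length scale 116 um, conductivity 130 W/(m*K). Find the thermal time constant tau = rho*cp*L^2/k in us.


Step 1: Convert L to m: L = 116e-6 m
Step 2: L^2 = (116e-6)^2 = 1.3456e-08 m^2
Step 3: tau = 3100 * 710 * 1.3456e-08 / 130 = 2.278204e-04 s
Step 4: Convert to microseconds (multiply by 1e6).
tau = 227.82 us


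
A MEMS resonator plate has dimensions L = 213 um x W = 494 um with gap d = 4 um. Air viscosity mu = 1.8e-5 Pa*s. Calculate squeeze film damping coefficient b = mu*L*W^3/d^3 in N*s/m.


Step 1: Convert to SI.
L = 213e-6 m, W = 494e-6 m, d = 4e-6 m
Step 2: W^3 = (494e-6)^3 = 1.21e-10 m^3
Step 3: d^3 = (4e-6)^3 = 6.40e-17 m^3
Step 4: b = 1.8e-5 * 213e-6 * 1.21e-10 / 6.40e-17
b = 7.22e-03 N*s/m


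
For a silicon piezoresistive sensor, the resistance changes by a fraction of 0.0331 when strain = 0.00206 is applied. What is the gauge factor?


Step 1: Identify values.
dR/R = 0.0331, strain = 0.00206
Step 2: GF = (dR/R) / strain = 0.0331 / 0.00206
GF = 16.1


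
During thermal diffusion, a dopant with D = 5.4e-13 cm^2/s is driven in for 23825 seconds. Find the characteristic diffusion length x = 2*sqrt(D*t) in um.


Step 1: Compute D*t = 5.4e-13 * 23825 = 1.28655e-08 cm^2
Step 2: sqrt(D*t) = 1.13426e-04 cm
Step 3: x = 2 * 1.13426e-04 cm = 2.26852e-04 cm
Step 4: Convert to um (1 cm = 1e4 um): x = 2.269 um


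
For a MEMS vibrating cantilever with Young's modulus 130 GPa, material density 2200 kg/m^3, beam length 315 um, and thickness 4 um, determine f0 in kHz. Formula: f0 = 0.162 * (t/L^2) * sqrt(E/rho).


Step 1: Convert units to SI.
t_SI = 4e-6 m, L_SI = 315e-6 m
Step 2: Calculate sqrt(E/rho).
sqrt(130e9 / 2200) = 7687.06 m/s
Step 3: Compute f0.
f0 = 0.162 * 4e-6 / (315e-6)^2 * 7687.06 = 50201.2 Hz = 50.2 kHz


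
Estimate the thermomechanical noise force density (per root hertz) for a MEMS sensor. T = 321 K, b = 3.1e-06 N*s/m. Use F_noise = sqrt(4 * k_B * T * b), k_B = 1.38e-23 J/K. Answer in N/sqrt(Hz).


Step 1: Compute 4 * k_B * T * b
= 4 * 1.38e-23 * 321 * 3.1e-06
= 5.4930e-26 N^2/Hz
Step 2: F_noise = sqrt(5.4930e-26)
F_noise = 2.34e-13 N/sqrt(Hz)


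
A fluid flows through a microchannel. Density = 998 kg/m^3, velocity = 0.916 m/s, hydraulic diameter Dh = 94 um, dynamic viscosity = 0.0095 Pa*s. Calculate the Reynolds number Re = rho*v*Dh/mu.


Step 1: Convert Dh to meters: Dh = 94e-6 m
Step 2: Re = rho * v * Dh / mu
Re = 998 * 0.916 * 94e-6 / 0.0095
Re = 9.045


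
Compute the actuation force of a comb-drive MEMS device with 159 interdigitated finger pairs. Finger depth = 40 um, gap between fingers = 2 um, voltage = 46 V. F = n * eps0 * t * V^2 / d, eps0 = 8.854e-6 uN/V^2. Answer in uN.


Step 1: Parameters: n=159, eps0=8.854e-6 uN/V^2, t=40 um, V=46 V, d=2 um
Step 2: V^2 = 2116
Step 3: F = 159 * 8.854e-6 * 40 * 2116 / 2
F = 59.578 uN


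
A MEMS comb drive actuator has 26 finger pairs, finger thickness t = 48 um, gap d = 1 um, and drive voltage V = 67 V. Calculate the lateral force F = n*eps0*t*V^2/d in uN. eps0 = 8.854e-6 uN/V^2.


Step 1: Parameters: n=26, eps0=8.854e-6 uN/V^2, t=48 um, V=67 V, d=1 um
Step 2: V^2 = 4489
Step 3: F = 26 * 8.854e-6 * 48 * 4489 / 1
F = 49.603 uN


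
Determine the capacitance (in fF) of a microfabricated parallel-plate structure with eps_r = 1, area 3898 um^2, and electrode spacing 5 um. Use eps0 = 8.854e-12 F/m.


Step 1: Convert area to m^2: A = 3898e-12 m^2
Step 2: Convert gap to m: d = 5e-6 m
Step 3: C = eps0 * eps_r * A / d
C = 8.854e-12 * 1 * 3898e-12 / 5e-6
Step 4: Convert to fF (multiply by 1e15).
C = 6.9 fF


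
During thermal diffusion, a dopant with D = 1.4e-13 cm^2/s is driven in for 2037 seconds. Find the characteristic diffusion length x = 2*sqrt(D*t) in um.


Step 1: Compute D*t = 1.4e-13 * 2037 = 2.8518e-10 cm^2
Step 2: sqrt(D*t) = 1.6887e-05 cm
Step 3: x = 2 * 1.6887e-05 cm = 3.3774e-05 cm
Step 4: Convert to um (1 cm = 1e4 um): x = 0.338 um


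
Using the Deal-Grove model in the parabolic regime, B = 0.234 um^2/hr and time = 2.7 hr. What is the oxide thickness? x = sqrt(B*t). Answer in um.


Step 1: Compute B*t = 0.234 * 2.7 = 0.6318
Step 2: x = sqrt(0.6318)
x = 0.795 um


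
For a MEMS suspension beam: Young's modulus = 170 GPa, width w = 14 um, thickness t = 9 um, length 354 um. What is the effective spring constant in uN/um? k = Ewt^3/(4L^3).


Step 1: Convert E to consistent units (1 GPa = 1000 uN/um^2).
E = 170 GPa = 170000 uN/um^2
Step 2: Compute t^3 = 9^3 = 729
Step 3: Compute L^3 = 354^3 = 44361864
Step 4: k = 170000 * 14 * 729 / (4 * 44361864)
k = 9.7777 uN/um


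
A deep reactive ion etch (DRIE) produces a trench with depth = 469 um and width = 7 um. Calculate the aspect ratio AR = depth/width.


Step 1: AR = depth / width
Step 2: AR = 469 / 7
AR = 67.0


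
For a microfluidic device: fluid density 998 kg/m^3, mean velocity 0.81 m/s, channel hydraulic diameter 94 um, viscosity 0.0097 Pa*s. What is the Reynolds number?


Step 1: Convert Dh to meters: Dh = 94e-6 m
Step 2: Re = rho * v * Dh / mu
Re = 998 * 0.81 * 94e-6 / 0.0097
Re = 7.834


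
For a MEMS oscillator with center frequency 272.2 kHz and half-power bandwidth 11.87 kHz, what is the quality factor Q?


Step 1: Q = f0 / bandwidth
Step 2: Q = 272.2 / 11.87
Q = 22.9


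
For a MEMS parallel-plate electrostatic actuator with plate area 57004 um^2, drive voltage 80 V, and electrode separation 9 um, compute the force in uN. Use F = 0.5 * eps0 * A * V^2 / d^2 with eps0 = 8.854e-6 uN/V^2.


Step 1: Identify parameters.
eps0 = 8.854e-6 uN/V^2, A = 57004 um^2, V = 80 V, d = 9 um
Step 2: Compute V^2 = 80^2 = 6400
Step 3: Compute d^2 = 9^2 = 81
Step 4: F = 0.5 * 8.854e-6 * 57004 * 6400 / 81
F = 19.939 uN


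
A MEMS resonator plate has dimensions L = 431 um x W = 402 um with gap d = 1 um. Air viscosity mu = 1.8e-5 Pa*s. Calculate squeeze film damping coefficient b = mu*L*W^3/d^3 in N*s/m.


Step 1: Convert to SI.
L = 431e-6 m, W = 402e-6 m, d = 1e-6 m
Step 2: W^3 = (402e-6)^3 = 6.50e-11 m^3
Step 3: d^3 = (1e-6)^3 = 1.00e-18 m^3
Step 4: b = 1.8e-5 * 431e-6 * 6.50e-11 / 1.00e-18
b = 5.04e-01 N*s/m


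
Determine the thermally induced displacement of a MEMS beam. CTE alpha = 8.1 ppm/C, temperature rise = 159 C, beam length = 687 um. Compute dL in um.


Step 1: Convert CTE: alpha = 8.1 ppm/C = 8.1e-6 /C
Step 2: dL = 8.1e-6 * 159 * 687
dL = 0.8848 um


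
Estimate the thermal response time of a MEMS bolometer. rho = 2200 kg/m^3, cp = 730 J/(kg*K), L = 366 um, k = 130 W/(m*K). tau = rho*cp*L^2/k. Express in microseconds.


Step 1: Convert L to m: L = 366e-6 m
Step 2: L^2 = (366e-6)^2 = 1.33956e-07 m^2
Step 3: tau = 2200 * 730 * 1.33956e-07 / 130 = 1.65487182e-03 s
Step 4: Convert to microseconds (multiply by 1e6).
tau = 1654.872 us


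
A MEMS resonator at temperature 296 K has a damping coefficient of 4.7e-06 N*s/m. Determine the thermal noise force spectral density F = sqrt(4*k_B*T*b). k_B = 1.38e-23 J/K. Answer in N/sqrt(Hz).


Step 1: Compute 4 * k_B * T * b
= 4 * 1.38e-23 * 296 * 4.7e-06
= 7.6794e-26 N^2/Hz
Step 2: F_noise = sqrt(7.6794e-26)
F_noise = 2.77e-13 N/sqrt(Hz)


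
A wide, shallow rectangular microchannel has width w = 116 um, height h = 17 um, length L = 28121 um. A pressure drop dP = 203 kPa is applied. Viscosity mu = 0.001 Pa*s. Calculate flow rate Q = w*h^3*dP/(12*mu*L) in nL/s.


Step 1: Convert all dimensions to SI (meters).
w = 116e-6 m, h = 17e-6 m, L = 28121e-6 m, dP = 203e3 Pa
Step 2: Q = w * h^3 * dP / (12 * mu * L)
Q = 116e-6 * (17e-6)^3 * 203e3 / (12 * 0.001 * 28121e-6) = 3.4283787e-10 m^3/s
Step 3: Convert Q from m^3/s to nL/s (1 m^3 = 1e12 nL, so multiply by 1e12).
Q = 342.838 nL/s


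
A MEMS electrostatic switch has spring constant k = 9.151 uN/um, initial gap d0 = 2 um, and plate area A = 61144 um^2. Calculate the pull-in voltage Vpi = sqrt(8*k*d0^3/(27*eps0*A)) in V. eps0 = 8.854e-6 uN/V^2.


Step 1: Compute numerator: 8 * k * d0^3 = 8 * 9.151 * 2^3 = 585.664
Step 2: Compute denominator: 27 * eps0 * A = 27 * 8.854e-6 * 61144 = 14.616962
Step 3: Vpi = sqrt(585.664 / 14.616962)
Vpi = 6.33 V


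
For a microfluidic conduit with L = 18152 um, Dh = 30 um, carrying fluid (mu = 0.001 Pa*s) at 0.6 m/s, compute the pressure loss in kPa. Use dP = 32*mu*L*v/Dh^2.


Step 1: Convert to SI: L = 18152e-6 m, Dh = 30e-6 m
Step 2: dP = 32 * 0.001 * 18152e-6 * 0.6 / (30e-6)^2
Step 3: dP = 387242.67 Pa
Step 4: Convert to kPa: dP = 387.24 kPa


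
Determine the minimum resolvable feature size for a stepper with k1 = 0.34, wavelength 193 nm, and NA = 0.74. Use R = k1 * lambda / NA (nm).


Step 1: Identify values: k1 = 0.34, lambda = 193 nm, NA = 0.74
Step 2: R = k1 * lambda / NA
R = 0.34 * 193 / 0.74
R = 88.7 nm


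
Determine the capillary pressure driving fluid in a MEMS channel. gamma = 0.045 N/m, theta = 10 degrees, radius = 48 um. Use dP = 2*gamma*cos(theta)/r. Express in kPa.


Step 1: cos(10 deg) = 0.9848
Step 2: Convert r to m: r = 48e-6 m
Step 3: dP = 2 * 0.045 * 0.9848 / 48e-6 = 1846.5 Pa
Step 4: Convert Pa to kPa (divide by 1000).
dP = 1.85 kPa


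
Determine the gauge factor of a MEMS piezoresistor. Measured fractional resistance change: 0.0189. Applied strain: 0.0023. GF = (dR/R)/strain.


Step 1: Identify values.
dR/R = 0.0189, strain = 0.0023
Step 2: GF = (dR/R) / strain = 0.0189 / 0.0023
GF = 8.2


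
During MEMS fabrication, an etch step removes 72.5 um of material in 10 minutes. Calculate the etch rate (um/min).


Step 1: Etch rate = depth / time
Step 2: rate = 72.5 / 10
rate = 7.25 um/min


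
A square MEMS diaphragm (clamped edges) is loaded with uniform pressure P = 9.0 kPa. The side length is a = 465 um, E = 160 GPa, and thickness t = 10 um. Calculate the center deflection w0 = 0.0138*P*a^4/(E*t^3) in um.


Step 1: Convert pressure to compatible units (E is in GPa, so P in GPa).
P = 9.0 kPa = 9.0e-6 GPa
Step 2: Compute numerator: 0.0138 * P * a^4.
a^4 = 465^4 = 46753250625
numerator = 0.0138 * 9.0e-6 * 46753250625 = 5.8068e+03
Step 3: Compute denominator: E * t^3 = 160 * 10^3 = 160000
Step 4: w0 = numerator / denominator = 5.8068e+03 / 160000 = 0.0363 um


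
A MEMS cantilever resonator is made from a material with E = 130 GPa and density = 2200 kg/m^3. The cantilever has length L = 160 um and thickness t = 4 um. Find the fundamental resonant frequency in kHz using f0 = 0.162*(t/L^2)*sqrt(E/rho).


Step 1: Convert units to SI.
t_SI = 4e-6 m, L_SI = 160e-6 m
Step 2: Calculate sqrt(E/rho).
sqrt(130e9 / 2200) = 7687.06 m/s
Step 3: Compute f0.
f0 = 0.162 * 4e-6 / (160e-6)^2 * 7687.06 = 194578.7 Hz = 194.58 kHz


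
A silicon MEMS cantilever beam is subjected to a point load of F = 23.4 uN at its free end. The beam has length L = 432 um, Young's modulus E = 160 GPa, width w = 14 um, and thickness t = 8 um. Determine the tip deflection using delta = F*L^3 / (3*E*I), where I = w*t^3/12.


Step 1: Calculate the second moment of area.
I = w * t^3 / 12 = 14 * 8^3 / 12 = 597.3333 um^4
Step 2: Convert E to consistent units (1 GPa = 1000 uN/um^2).
E = 160 GPa = 160000 uN/um^2
Step 3: Calculate tip deflection.
delta = F * L^3 / (3 * E * I)
delta = 23.4 * 432^3 / (3 * 160000 * 597.3333)
delta = 6.5797 um


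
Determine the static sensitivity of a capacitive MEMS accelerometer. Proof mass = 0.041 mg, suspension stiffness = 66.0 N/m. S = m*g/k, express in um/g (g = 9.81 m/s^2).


Step 1: Convert mass: m = 0.041 mg = 4.10e-08 kg
Step 2: S = m * g / k = 4.10e-08 * 9.81 / 66.0
Step 3: S = 6.09e-09 m/g
Step 4: Convert to um/g: S = 0.006 um/g


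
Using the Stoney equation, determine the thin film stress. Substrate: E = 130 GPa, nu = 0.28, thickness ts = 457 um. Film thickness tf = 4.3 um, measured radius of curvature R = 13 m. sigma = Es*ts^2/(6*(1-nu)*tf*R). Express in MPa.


Step 1: Compute numerator: Es * ts^2 = 130 * 457^2 = 27150370 (GPa*um^2)
Step 2: Compute denominator (R in um): 6*(1-nu)*tf*R = 6*0.72*4.3*13e6 = 241488000.0 (um^2)
Step 3: sigma (GPa) = 27150370 / 241488000.0 = 1.12429e-01 GPa
Step 4: Convert to MPa (x1000): sigma = 112.4 MPa


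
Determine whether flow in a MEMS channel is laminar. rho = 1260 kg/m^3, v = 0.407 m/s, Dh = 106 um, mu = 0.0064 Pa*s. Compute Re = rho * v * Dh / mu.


Step 1: Convert Dh to meters: Dh = 106e-6 m
Step 2: Re = rho * v * Dh / mu
Re = 1260 * 0.407 * 106e-6 / 0.0064
Re = 8.494
Since Re = 8.494 is below ~2300, the flow is laminar.


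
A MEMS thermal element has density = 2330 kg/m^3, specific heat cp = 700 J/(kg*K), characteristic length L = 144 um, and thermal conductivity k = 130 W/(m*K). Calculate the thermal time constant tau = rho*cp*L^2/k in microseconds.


Step 1: Convert L to m: L = 144e-6 m
Step 2: L^2 = (144e-6)^2 = 2.0736e-08 m^2
Step 3: tau = 2330 * 700 * 2.0736e-08 / 130 = 2.6015705e-04 s
Step 4: Convert to microseconds (multiply by 1e6).
tau = 260.157 us


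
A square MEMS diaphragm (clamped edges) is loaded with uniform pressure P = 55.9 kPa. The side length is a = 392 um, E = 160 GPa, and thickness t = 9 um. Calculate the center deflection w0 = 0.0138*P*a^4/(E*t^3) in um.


Step 1: Convert pressure to compatible units (E is in GPa, so P in GPa).
P = 55.9 kPa = 55.9e-6 GPa
Step 2: Compute numerator: 0.0138 * P * a^4.
a^4 = 392^4 = 23612624896
numerator = 0.0138 * 55.9e-6 * 23612624896 = 1.82153e+04
Step 3: Compute denominator: E * t^3 = 160 * 9^3 = 116640
Step 4: w0 = numerator / denominator = 1.82153e+04 / 116640 = 0.1562 um


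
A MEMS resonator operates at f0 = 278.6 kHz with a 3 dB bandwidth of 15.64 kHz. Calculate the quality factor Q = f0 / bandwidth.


Step 1: Q = f0 / bandwidth
Step 2: Q = 278.6 / 15.64
Q = 17.8


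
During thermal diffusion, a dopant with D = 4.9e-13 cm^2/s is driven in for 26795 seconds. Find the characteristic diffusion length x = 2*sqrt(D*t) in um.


Step 1: Compute D*t = 4.9e-13 * 26795 = 1.312955e-08 cm^2
Step 2: sqrt(D*t) = 1.14584e-04 cm
Step 3: x = 2 * 1.14584e-04 cm = 2.29168e-04 cm
Step 4: Convert to um (1 cm = 1e4 um): x = 2.292 um


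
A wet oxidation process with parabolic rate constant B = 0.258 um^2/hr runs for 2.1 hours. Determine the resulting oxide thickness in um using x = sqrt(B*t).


Step 1: Compute B*t = 0.258 * 2.1 = 0.5418
Step 2: x = sqrt(0.5418)
x = 0.736 um


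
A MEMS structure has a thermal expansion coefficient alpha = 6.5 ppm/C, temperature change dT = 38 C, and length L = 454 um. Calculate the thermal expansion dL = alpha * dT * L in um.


Step 1: Convert CTE: alpha = 6.5 ppm/C = 6.5e-6 /C
Step 2: dL = 6.5e-6 * 38 * 454
dL = 0.1121 um


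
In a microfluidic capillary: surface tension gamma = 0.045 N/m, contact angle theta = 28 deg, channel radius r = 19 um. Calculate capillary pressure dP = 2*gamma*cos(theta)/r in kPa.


Step 1: cos(28 deg) = 0.8829
Step 2: Convert r to m: r = 19e-6 m
Step 3: dP = 2 * 0.045 * 0.8829 / 19e-6 = 4182.2 Pa
Step 4: Convert Pa to kPa (divide by 1000).
dP = 4.18 kPa


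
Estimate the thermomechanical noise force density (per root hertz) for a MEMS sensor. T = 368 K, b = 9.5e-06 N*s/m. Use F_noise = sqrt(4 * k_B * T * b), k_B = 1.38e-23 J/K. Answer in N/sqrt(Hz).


Step 1: Compute 4 * k_B * T * b
= 4 * 1.38e-23 * 368 * 9.5e-06
= 1.9298e-25 N^2/Hz
Step 2: F_noise = sqrt(1.9298e-25)
F_noise = 4.39e-13 N/sqrt(Hz)


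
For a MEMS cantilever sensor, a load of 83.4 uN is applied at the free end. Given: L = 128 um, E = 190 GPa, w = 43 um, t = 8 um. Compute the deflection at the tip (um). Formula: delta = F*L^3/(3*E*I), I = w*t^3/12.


Step 1: Calculate the second moment of area.
I = w * t^3 / 12 = 43 * 8^3 / 12 = 1834.6667 um^4
Step 2: Convert E to consistent units (1 GPa = 1000 uN/um^2).
E = 190 GPa = 190000 uN/um^2
Step 3: Calculate tip deflection.
delta = F * L^3 / (3 * E * I)
delta = 83.4 * 128^3 / (3 * 190000 * 1834.6667)
delta = 0.1672 um


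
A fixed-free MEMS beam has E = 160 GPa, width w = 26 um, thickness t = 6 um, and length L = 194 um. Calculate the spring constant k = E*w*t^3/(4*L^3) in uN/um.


Step 1: Convert E to consistent units (1 GPa = 1000 uN/um^2).
E = 160 GPa = 160000 uN/um^2
Step 2: Compute t^3 = 6^3 = 216
Step 3: Compute L^3 = 194^3 = 7301384
Step 4: k = 160000 * 26 * 216 / (4 * 7301384)
k = 30.7668 uN/um


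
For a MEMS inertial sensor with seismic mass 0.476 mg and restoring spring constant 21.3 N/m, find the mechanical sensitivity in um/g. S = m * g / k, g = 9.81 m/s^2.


Step 1: Convert mass: m = 0.476 mg = 4.76e-07 kg
Step 2: S = m * g / k = 4.76e-07 * 9.81 / 21.3
Step 3: S = 2.19e-07 m/g
Step 4: Convert to um/g: S = 0.219 um/g


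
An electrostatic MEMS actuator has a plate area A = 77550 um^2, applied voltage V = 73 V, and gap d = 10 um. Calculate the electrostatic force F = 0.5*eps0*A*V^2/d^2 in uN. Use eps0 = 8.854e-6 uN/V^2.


Step 1: Identify parameters.
eps0 = 8.854e-6 uN/V^2, A = 77550 um^2, V = 73 V, d = 10 um
Step 2: Compute V^2 = 73^2 = 5329
Step 3: Compute d^2 = 10^2 = 100
Step 4: F = 0.5 * 8.854e-6 * 77550 * 5329 / 100
F = 18.295 uN


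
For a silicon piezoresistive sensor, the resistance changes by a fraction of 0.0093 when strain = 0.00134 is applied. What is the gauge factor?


Step 1: Identify values.
dR/R = 0.0093, strain = 0.00134
Step 2: GF = (dR/R) / strain = 0.0093 / 0.00134
GF = 6.9


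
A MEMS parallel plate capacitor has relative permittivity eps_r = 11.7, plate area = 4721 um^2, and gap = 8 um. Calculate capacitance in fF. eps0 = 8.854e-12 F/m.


Step 1: Convert area to m^2: A = 4721e-12 m^2
Step 2: Convert gap to m: d = 8e-6 m
Step 3: C = eps0 * eps_r * A / d
C = 8.854e-12 * 11.7 * 4721e-12 / 8e-6
Step 4: Convert to fF (multiply by 1e15).
C = 61.13 fF


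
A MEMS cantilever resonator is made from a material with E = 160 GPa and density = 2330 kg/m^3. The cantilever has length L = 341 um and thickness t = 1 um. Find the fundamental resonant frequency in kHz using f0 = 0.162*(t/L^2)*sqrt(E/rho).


Step 1: Convert units to SI.
t_SI = 1e-6 m, L_SI = 341e-6 m
Step 2: Calculate sqrt(E/rho).
sqrt(160e9 / 2330) = 8286.71 m/s
Step 3: Compute f0.
f0 = 0.162 * 1e-6 / (341e-6)^2 * 8286.71 = 11544.9 Hz = 11.54 kHz


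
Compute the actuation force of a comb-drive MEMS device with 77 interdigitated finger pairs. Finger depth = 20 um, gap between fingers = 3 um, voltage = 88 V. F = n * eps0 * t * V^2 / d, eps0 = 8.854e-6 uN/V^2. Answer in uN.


Step 1: Parameters: n=77, eps0=8.854e-6 uN/V^2, t=20 um, V=88 V, d=3 um
Step 2: V^2 = 7744
Step 3: F = 77 * 8.854e-6 * 20 * 7744 / 3
F = 35.197 uN


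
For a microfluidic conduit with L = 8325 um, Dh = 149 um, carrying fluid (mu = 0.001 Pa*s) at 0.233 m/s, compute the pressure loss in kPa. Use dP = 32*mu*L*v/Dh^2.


Step 1: Convert to SI: L = 8325e-6 m, Dh = 149e-6 m
Step 2: dP = 32 * 0.001 * 8325e-6 * 0.233 / (149e-6)^2
Step 3: dP = 2795.87 Pa
Step 4: Convert to kPa: dP = 2.8 kPa


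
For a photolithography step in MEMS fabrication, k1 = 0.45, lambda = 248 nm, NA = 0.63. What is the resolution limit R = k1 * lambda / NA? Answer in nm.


Step 1: Identify values: k1 = 0.45, lambda = 248 nm, NA = 0.63
Step 2: R = k1 * lambda / NA
R = 0.45 * 248 / 0.63
R = 177.1 nm


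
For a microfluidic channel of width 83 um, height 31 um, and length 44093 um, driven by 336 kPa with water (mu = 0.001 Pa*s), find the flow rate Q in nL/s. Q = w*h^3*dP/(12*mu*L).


Step 1: Convert all dimensions to SI (meters).
w = 83e-6 m, h = 31e-6 m, L = 44093e-6 m, dP = 336e3 Pa
Step 2: Q = w * h^3 * dP / (12 * mu * L)
Q = 83e-6 * (31e-6)^3 * 336e3 / (12 * 0.001 * 44093e-6) = 1.57018765e-09 m^3/s
Step 3: Convert Q from m^3/s to nL/s (1 m^3 = 1e12 nL, so multiply by 1e12).
Q = 1570.188 nL/s


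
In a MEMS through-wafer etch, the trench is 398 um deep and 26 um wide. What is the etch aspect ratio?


Step 1: AR = depth / width
Step 2: AR = 398 / 26
AR = 15.3


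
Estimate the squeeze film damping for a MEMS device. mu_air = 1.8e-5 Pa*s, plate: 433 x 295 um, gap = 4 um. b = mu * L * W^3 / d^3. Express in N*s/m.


Step 1: Convert to SI.
L = 433e-6 m, W = 295e-6 m, d = 4e-6 m
Step 2: W^3 = (295e-6)^3 = 2.57e-11 m^3
Step 3: d^3 = (4e-6)^3 = 6.40e-17 m^3
Step 4: b = 1.8e-5 * 433e-6 * 2.57e-11 / 6.40e-17
b = 3.13e-03 N*s/m


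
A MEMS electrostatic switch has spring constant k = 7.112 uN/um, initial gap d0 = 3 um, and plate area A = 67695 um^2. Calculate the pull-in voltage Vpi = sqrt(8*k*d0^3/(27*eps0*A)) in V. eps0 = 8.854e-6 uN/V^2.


Step 1: Compute numerator: 8 * k * d0^3 = 8 * 7.112 * 3^3 = 1536.192
Step 2: Compute denominator: 27 * eps0 * A = 27 * 8.854e-6 * 67695 = 16.183031
Step 3: Vpi = sqrt(1536.192 / 16.183031)
Vpi = 9.74 V


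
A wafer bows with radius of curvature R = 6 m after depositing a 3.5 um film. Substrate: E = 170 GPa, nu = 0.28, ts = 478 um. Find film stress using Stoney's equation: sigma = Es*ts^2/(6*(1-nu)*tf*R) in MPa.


Step 1: Compute numerator: Es * ts^2 = 170 * 478^2 = 38842280 (GPa*um^2)
Step 2: Compute denominator (R in um): 6*(1-nu)*tf*R = 6*0.72*3.5*6e6 = 90720000.0 (um^2)
Step 3: sigma (GPa) = 38842280 / 90720000.0 = 4.28156e-01 GPa
Step 4: Convert to MPa (x1000): sigma = 428.2 MPa


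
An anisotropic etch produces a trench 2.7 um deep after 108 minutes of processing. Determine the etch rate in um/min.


Step 1: Etch rate = depth / time
Step 2: rate = 2.7 / 108
rate = 0.025 um/min


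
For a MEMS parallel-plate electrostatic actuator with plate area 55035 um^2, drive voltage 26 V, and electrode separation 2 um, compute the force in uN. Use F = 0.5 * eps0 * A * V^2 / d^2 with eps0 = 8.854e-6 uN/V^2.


Step 1: Identify parameters.
eps0 = 8.854e-6 uN/V^2, A = 55035 um^2, V = 26 V, d = 2 um
Step 2: Compute V^2 = 26^2 = 676
Step 3: Compute d^2 = 2^2 = 4
Step 4: F = 0.5 * 8.854e-6 * 55035 * 676 / 4
F = 41.175 uN


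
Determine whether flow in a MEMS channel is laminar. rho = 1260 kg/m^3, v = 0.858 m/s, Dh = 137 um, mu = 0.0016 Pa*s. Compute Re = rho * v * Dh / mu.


Step 1: Convert Dh to meters: Dh = 137e-6 m
Step 2: Re = rho * v * Dh / mu
Re = 1260 * 0.858 * 137e-6 / 0.0016
Re = 92.567
Since Re = 92.567 is below ~2300, the flow is laminar.


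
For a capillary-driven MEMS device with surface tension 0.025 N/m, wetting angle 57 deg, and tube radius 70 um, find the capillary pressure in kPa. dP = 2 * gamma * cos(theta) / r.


Step 1: cos(57 deg) = 0.5446
Step 2: Convert r to m: r = 70e-6 m
Step 3: dP = 2 * 0.025 * 0.5446 / 70e-6 = 389.0 Pa
Step 4: Convert Pa to kPa (divide by 1000).
dP = 0.39 kPa


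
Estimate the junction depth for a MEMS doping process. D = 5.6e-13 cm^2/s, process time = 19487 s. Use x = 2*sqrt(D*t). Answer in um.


Step 1: Compute D*t = 5.6e-13 * 19487 = 1.091272e-08 cm^2
Step 2: sqrt(D*t) = 1.04464e-04 cm
Step 3: x = 2 * 1.04464e-04 cm = 2.08928e-04 cm
Step 4: Convert to um (1 cm = 1e4 um): x = 2.089 um


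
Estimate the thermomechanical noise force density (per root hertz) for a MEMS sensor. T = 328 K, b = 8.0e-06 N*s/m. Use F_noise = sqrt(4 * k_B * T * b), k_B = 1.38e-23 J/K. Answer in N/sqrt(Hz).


Step 1: Compute 4 * k_B * T * b
= 4 * 1.38e-23 * 328 * 8.0e-06
= 1.4484e-25 N^2/Hz
Step 2: F_noise = sqrt(1.4484e-25)
F_noise = 3.81e-13 N/sqrt(Hz)
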